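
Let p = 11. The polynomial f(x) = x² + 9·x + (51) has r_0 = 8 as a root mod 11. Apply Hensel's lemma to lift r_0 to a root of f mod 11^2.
r_1 = 107 (mod 121)

Hensel: r_{i+1} = r_i − f(r_i)·(f′(r_i))^{-1} mod 11^{i+2}, f′(x) = 2x + 9. Iterate:
  r_0 = 8 (mod 11)
  r_1 = 107 (mod 121)
Final: r = 107 satisfies f(r) ≡ 0 mod 11^2.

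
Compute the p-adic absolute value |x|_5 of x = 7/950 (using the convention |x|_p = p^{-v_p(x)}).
|7/950|_5 = 25

Step 1 — compute v_5(x) by factoring powers of 5 out of the numerator and denominator: v_5(7/950) = -2. Step 2 — apply |x|_p = p^{-v_p(x)} = 5^{2} = 25.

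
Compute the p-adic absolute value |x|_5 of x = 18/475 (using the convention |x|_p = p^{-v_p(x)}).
|18/475|_5 = 25

Step 1 — compute v_5(x) by factoring powers of 5 out of the numerator and denominator: v_5(18/475) = -2. Step 2 — apply |x|_p = p^{-v_p(x)} = 5^{2} = 25.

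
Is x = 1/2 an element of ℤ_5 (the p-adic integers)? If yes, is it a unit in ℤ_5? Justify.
x ∈ ℤ_5^× (unit); v_5(x) = 0

ℤ_5 = {x ∈ ℚ_5 : v_5(x) ≥ 0} and ℤ_5^× = {x ∈ ℤ_5 : v_5(x) = 0}. Here v_5(1/2) = v_5(num) − v_5(den) = 0; compare against these criteria.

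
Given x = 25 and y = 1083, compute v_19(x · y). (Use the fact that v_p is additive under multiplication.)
v_19(27075) = 2

v_p(x) = 0 (factor: 25 = 19^0 · 25); v_p(y) = 2 (factor: 1083 = 19^2 · 3). Additivity: v_p(xy) = v_p(x) + v_p(y) = 0 + 2 = 2. (Direct check: xy = 27075 = 19^2 · (75).)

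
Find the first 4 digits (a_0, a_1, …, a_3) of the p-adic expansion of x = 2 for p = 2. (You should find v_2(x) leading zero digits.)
(a_0, …, a_3) = (0, 1, 0, 0)

v_2(2) = 1, so a_0 = ... = a_0 = 0. Factor out: x = 2^1 · u with u = 1 a unit in ℤ_2. Expand u iteratively via a_{v+i} = u_i mod 2, u_{i+1} = (u_i − a_{v+i})/2:
  u_0 = 1;  a_1 = 1;  u_1 = (u_0 − 1)/2 = 0
  u_1 = 0;  a_2 = 0;  u_2 = (u_1 − 0)/2 = 0
  u_2 = 0;  a_3 = 0;  u_3 = (u_2 − 0)/2 = 0
Digits: (0, 1, 0, 0).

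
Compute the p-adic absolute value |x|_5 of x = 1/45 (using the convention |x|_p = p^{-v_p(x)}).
|1/45|_5 = 5

Step 1 — compute v_5(x) by factoring powers of 5 out of the numerator and denominator: v_5(1/45) = -1. Step 2 — apply |x|_p = p^{-v_p(x)} = 5^{1} = 5.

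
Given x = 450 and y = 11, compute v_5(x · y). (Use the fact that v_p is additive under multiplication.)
v_5(4950) = 2

v_p(x) = 2 (factor: 450 = 5^2 · 18); v_p(y) = 0 (factor: 11 = 5^0 · 11). Additivity: v_p(xy) = v_p(x) + v_p(y) = 2 + 0 = 2. (Direct check: xy = 4950 = 5^2 · (198).)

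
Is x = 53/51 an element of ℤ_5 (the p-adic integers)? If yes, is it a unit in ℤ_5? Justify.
x ∈ ℤ_5^× (unit); v_5(x) = 0

ℤ_5 = {x ∈ ℚ_5 : v_5(x) ≥ 0} and ℤ_5^× = {x ∈ ℤ_5 : v_5(x) = 0}. Here v_5(53/51) = v_5(num) − v_5(den) = 0; compare against these criteria.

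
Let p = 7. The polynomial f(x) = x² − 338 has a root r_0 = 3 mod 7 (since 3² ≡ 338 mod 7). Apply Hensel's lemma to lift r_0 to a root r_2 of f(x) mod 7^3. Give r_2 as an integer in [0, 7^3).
r_2 = 311 (mod 343)

Hensel's recurrence: r_{i+1} = r_i − f(r_i)·(f′(r_i))^{-1} mod 7^{i+2}, with f′(x) = 2x. Iterate:
  r_0 = 3 (mod 7)
  r_1 = 17 (mod 49)
  r_2 = 311 (mod 343)
Final: r_2 = 311, and one checks f(r_2) ≡ 0 mod 7^3.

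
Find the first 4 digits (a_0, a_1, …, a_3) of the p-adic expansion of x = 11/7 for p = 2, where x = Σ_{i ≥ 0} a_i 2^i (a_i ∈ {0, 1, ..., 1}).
(a_0, …, a_3) = (1, 0, 1, 1)

v_2(11/7) = 0 (numerator and denominator both coprime to 2), so x ∈ ℤ_2^×. Compute digits iteratively via a_i = x_i mod 2, x_{i+1} = (x_i − a_i)/2, with x_0 = x:
  x_0 = 11/7;  a_0 = 1;  x_1 = (x_0 − 1)/2 = 2/7
  x_1 = 2/7;  a_1 = 0;  x_2 = (x_1 − 0)/2 = 1/7
  x_2 = 1/7;  a_2 = 1;  x_3 = (x_2 − 1)/2 = -3/7
  x_3 = -3/7;  a_3 = 1;  x_4 = (x_3 − 1)/2 = -5/7
Digits: (1, 0, 1, 1).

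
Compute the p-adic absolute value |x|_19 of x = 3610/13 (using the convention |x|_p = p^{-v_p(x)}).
|3610/13|_19 = 1/361

Step 1 — compute v_19(x) by factoring powers of 19 out of the numerator and denominator: v_19(3610/13) = 2. Step 2 — apply |x|_p = p^{-v_p(x)} = 19^{-2} = 1/361.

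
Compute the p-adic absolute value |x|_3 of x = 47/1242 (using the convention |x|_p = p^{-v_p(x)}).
|47/1242|_3 = 27

Step 1 — compute v_3(x) by factoring powers of 3 out of the numerator and denominator: v_3(47/1242) = -3. Step 2 — apply |x|_p = p^{-v_p(x)} = 3^{3} = 27.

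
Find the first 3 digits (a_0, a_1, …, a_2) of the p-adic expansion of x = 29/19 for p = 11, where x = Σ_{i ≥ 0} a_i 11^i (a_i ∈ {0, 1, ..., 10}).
(a_0, …, a_2) = (5, 2, 5)

v_11(29/19) = 0 (numerator and denominator both coprime to 11), so x ∈ ℤ_11^×. Compute digits iteratively via a_i = x_i mod 11, x_{i+1} = (x_i − a_i)/11, with x_0 = x:
  x_0 = 29/19;  a_0 = 5;  x_1 = (x_0 − 5)/11 = -6/19
  x_1 = -6/19;  a_1 = 2;  x_2 = (x_1 − 2)/11 = -4/19
  x_2 = -4/19;  a_2 = 5;  x_3 = (x_2 − 5)/11 = -9/19
Digits: (5, 2, 5).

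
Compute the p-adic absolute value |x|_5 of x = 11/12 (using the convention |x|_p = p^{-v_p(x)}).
|11/12|_5 = 1

Step 1 — compute v_5(x) by factoring powers of 5 out of the numerator and denominator: v_5(11/12) = 0. Step 2 — apply |x|_p = p^{-v_p(x)} = 5^{0} = 1.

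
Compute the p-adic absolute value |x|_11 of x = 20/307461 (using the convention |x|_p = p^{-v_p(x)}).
|20/307461|_11 = 14641

Step 1 — compute v_11(x) by factoring powers of 11 out of the numerator and denominator: v_11(20/307461) = -4. Step 2 — apply |x|_p = p^{-v_p(x)} = 11^{4} = 14641.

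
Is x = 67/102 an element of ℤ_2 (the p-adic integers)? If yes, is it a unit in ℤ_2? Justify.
x ∉ ℤ_2 (v_2(x) = -1 < 0)

ℤ_2 = {x ∈ ℚ_2 : v_2(x) ≥ 0} and ℤ_2^× = {x ∈ ℤ_2 : v_2(x) = 0}. Here v_2(67/102) = v_2(num) − v_2(den) = -1; compare against these criteria.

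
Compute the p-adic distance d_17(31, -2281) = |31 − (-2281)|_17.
d_17(31, -2281) = 1/289

Step 1 — x − y = 31 − (-2281) = 2312. Step 2 — v_17(2312) = 2 (factor: 2312 = (17^2 · 8); the sign does not affect v_p). Step 3 — |x − y|_17 = 17^{-2} = 1/289.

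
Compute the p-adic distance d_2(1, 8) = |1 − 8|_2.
d_2(1, 8) = 1

Step 1 — x − y = 1 − 8 = -7. Step 2 — v_2(-7) = 0 (factor: -7 = −(2^0 · 7); the sign does not affect v_p). Step 3 — |x − y|_2 = 2^{0} = 1.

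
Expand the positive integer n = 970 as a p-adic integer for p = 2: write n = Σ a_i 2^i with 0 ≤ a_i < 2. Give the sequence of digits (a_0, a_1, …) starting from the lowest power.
(a_0, a_1, …) = (0, 1, 0, 1, 0, 0, 1, 1, 1, 1)

Repeated division by 2 gives the digits low-to-high: 970 = 1·2^1 + 1·2^3 + 1·2^6 + 1·2^7 + 1·2^8 + 1·2^9. Digit sequence: (0, 1, 0, 1, 0, 0, 1, 1, 1, 1).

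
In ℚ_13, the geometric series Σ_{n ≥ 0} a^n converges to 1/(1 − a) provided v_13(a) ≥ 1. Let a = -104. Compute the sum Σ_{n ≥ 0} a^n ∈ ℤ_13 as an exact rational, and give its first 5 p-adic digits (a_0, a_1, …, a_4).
Σ a^n = 1/(1 − a) = 1/105;  first 5 digits = (1, 5, 11, 12, 0)

v_13(a) = 1 ≥ 1, so the series converges in ℤ_13 to 1/(1 − a) = 1/(1 − (-104)) = 1/105. Expand this rational in ℤ_13: compute digits iteratively via d_i = x_i mod 13, x_{i+1} = (x_i − d_i)/13. The first 5 digits are (1, 5, 11, 12, 0).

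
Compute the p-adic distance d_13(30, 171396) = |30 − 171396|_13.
d_13(30, 171396) = 1/28561

Step 1 — x − y = 30 − 171396 = -171366. Step 2 — v_13(-171366) = 4 (factor: -171366 = −(13^4 · 6); the sign does not affect v_p). Step 3 — |x − y|_13 = 13^{-4} = 1/28561.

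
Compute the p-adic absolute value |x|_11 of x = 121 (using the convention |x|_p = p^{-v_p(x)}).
|121|_11 = 1/121

Step 1 — compute v_11(x) by factoring powers of 11 out of the numerator and denominator: v_11(121) = 2. Step 2 — apply |x|_p = p^{-v_p(x)} = 11^{-2} = 1/121.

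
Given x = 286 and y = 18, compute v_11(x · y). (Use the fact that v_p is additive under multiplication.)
v_11(5148) = 1

v_p(x) = 1 (factor: 286 = 11^1 · 26); v_p(y) = 0 (factor: 18 = 11^0 · 18). Additivity: v_p(xy) = v_p(x) + v_p(y) = 1 + 0 = 1. (Direct check: xy = 5148 = 11^1 · (468).)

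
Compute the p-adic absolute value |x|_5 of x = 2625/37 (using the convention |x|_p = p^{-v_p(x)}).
|2625/37|_5 = 1/125

Step 1 — compute v_5(x) by factoring powers of 5 out of the numerator and denominator: v_5(2625/37) = 3. Step 2 — apply |x|_p = p^{-v_p(x)} = 5^{-3} = 1/125.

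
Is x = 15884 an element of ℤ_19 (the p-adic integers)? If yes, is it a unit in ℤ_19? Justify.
x ∈ ℤ_19 but not a unit; v_19(x) = 2 > 0

ℤ_19 = {x ∈ ℚ_19 : v_19(x) ≥ 0} and ℤ_19^× = {x ∈ ℤ_19 : v_19(x) = 0}. Here v_19(15884) = v_19(num) − v_19(den) = 2; compare against these criteria.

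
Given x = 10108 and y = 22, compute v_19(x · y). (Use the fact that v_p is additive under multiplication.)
v_19(222376) = 2

v_p(x) = 2 (factor: 10108 = 19^2 · 28); v_p(y) = 0 (factor: 22 = 19^0 · 22). Additivity: v_p(xy) = v_p(x) + v_p(y) = 2 + 0 = 2. (Direct check: xy = 222376 = 19^2 · (616).)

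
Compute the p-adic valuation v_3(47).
v_3(47) = 0

v_3(n) is the largest exponent k such that 3^k divides n. Factor out: 47 = 3^0 · 47. (Sign doesn't affect v_p.) So v_3(47) = 0.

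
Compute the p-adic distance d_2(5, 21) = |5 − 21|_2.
d_2(5, 21) = 1/16

Step 1 — x − y = 5 − 21 = -16. Step 2 — v_2(-16) = 4 (factor: -16 = −(2^4 · 1); the sign does not affect v_p). Step 3 — |x − y|_2 = 2^{-4} = 1/16.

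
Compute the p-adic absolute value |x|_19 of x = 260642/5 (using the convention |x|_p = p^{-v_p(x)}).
|260642/5|_19 = 1/130321

Step 1 — compute v_19(x) by factoring powers of 19 out of the numerator and denominator: v_19(260642/5) = 4. Step 2 — apply |x|_p = p^{-v_p(x)} = 19^{-4} = 1/130321.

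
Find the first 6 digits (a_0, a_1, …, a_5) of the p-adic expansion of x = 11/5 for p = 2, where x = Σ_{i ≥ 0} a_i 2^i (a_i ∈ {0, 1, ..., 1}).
(a_0, …, a_5) = (1, 1, 1, 1, 0, 0)

v_2(11/5) = 0 (numerator and denominator both coprime to 2), so x ∈ ℤ_2^×. Compute digits iteratively via a_i = x_i mod 2, x_{i+1} = (x_i − a_i)/2, with x_0 = x:
  x_0 = 11/5;  a_0 = 1;  x_1 = (x_0 − 1)/2 = 3/5
  x_1 = 3/5;  a_1 = 1;  x_2 = (x_1 − 1)/2 = -1/5
  x_2 = -1/5;  a_2 = 1;  x_3 = (x_2 − 1)/2 = -3/5
  x_3 = -3/5;  a_3 = 1;  x_4 = (x_3 − 1)/2 = -4/5
  x_4 = -4/5;  a_4 = 0;  x_5 = (x_4 − 0)/2 = -2/5
  x_5 = -2/5;  a_5 = 0;  x_6 = (x_5 − 0)/2 = -1/5
Digits: (1, 1, 1, 1, 0, 0).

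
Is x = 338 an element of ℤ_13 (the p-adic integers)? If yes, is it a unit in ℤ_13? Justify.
x ∈ ℤ_13 but not a unit; v_13(x) = 2 > 0

ℤ_13 = {x ∈ ℚ_13 : v_13(x) ≥ 0} and ℤ_13^× = {x ∈ ℤ_13 : v_13(x) = 0}. Here v_13(338) = v_13(num) − v_13(den) = 2; compare against these criteria.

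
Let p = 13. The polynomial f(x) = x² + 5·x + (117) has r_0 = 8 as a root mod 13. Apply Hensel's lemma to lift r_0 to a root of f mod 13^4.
r_3 = 24084 (mod 28561)

Hensel: r_{i+1} = r_i − f(r_i)·(f′(r_i))^{-1} mod 13^{i+2}, f′(x) = 2x + 5. Iterate:
  r_0 = 8 (mod 13)
  r_1 = 86 (mod 169)
  r_2 = 2114 (mod 2197)
  r_3 = 24084 (mod 28561)
Final: r = 24084 satisfies f(r) ≡ 0 mod 13^4.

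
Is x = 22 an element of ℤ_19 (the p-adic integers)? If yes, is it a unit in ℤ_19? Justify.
x ∈ ℤ_19^× (unit); v_19(x) = 0

ℤ_19 = {x ∈ ℚ_19 : v_19(x) ≥ 0} and ℤ_19^× = {x ∈ ℤ_19 : v_19(x) = 0}. Here v_19(22) = v_19(num) − v_19(den) = 0; compare against these criteria.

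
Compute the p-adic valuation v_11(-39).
v_11(-39) = 0

v_11(n) is the largest exponent k such that 11^k divides n. Factor out: -39 = -11^0 · 39. (Sign doesn't affect v_p.) So v_11(-39) = 0.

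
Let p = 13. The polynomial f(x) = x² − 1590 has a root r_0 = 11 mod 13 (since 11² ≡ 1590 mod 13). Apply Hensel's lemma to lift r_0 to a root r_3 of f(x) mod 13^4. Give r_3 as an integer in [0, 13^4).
r_3 = 25036 (mod 28561)

Hensel's recurrence: r_{i+1} = r_i − f(r_i)·(f′(r_i))^{-1} mod 13^{i+2}, with f′(x) = 2x. Iterate:
  r_0 = 11 (mod 13)
  r_1 = 24 (mod 169)
  r_2 = 869 (mod 2197)
  r_3 = 25036 (mod 28561)
Final: r_3 = 25036, and one checks f(r_3) ≡ 0 mod 13^4.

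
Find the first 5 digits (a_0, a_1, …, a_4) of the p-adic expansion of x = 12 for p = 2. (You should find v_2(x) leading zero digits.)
(a_0, …, a_4) = (0, 0, 1, 1, 0)

v_2(12) = 2, so a_0 = ... = a_1 = 0. Factor out: x = 2^2 · u with u = 3 a unit in ℤ_2. Expand u iteratively via a_{v+i} = u_i mod 2, u_{i+1} = (u_i − a_{v+i})/2:
  u_0 = 3;  a_2 = 1;  u_1 = (u_0 − 1)/2 = 1
  u_1 = 1;  a_3 = 1;  u_2 = (u_1 − 1)/2 = 0
  u_2 = 0;  a_4 = 0;  u_3 = (u_2 − 0)/2 = 0
Digits: (0, 0, 1, 1, 0).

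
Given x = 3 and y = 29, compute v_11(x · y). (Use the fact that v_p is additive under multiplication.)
v_11(87) = 0

v_p(x) = 0 (factor: 3 = 11^0 · 3); v_p(y) = 0 (factor: 29 = 11^0 · 29). Additivity: v_p(xy) = v_p(x) + v_p(y) = 0 + 0 = 0. (Direct check: xy = 87 = 11^0 · (87).)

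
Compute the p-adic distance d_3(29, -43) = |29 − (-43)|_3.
d_3(29, -43) = 1/9

Step 1 — x − y = 29 − (-43) = 72. Step 2 — v_3(72) = 2 (factor: 72 = (3^2 · 8); the sign does not affect v_p). Step 3 — |x − y|_3 = 3^{-2} = 1/9.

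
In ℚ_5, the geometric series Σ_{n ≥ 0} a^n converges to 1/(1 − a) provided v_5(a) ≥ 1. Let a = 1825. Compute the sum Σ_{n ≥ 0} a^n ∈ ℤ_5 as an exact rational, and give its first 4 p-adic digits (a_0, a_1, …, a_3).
Σ a^n = 1/(1 − a) = -1/1824;  first 4 digits = (1, 0, 3, 4)

v_5(a) = 2 ≥ 1, so the series converges in ℤ_5 to 1/(1 − a) = 1/(1 − 1825) = -1/1824. Expand this rational in ℤ_5: compute digits iteratively via d_i = x_i mod 5, x_{i+1} = (x_i − d_i)/5. The first 4 digits are (1, 0, 3, 4).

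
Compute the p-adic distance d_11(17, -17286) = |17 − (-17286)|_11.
d_11(17, -17286) = 1/1331

Step 1 — x − y = 17 − (-17286) = 17303. Step 2 — v_11(17303) = 3 (factor: 17303 = (11^3 · 13); the sign does not affect v_p). Step 3 — |x − y|_11 = 11^{-3} = 1/1331.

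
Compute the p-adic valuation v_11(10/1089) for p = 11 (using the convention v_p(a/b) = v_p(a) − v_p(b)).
v_11(10/1089) = -2

Factor powers of 11 from the numerator and denominator of the reduced fraction: 10 = 11^0 · 10 and 1089 = 11^2 · 9. Apply v_p(a/b) = v_p(a) − v_p(b): v_11(10/1089) = 0 − 2 = -2.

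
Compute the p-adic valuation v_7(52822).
v_7(52822) = 4

v_7(n) is the largest exponent k such that 7^k divides n. Factor out: 52822 = 7^4 · 22. (Sign doesn't affect v_p.) So v_7(52822) = 4.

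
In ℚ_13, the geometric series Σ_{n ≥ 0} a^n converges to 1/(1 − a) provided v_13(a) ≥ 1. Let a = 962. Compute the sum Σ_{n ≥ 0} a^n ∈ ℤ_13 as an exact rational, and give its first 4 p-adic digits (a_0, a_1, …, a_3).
Σ a^n = 1/(1 − a) = -1/961;  first 4 digits = (1, 9, 8, 6)

v_13(a) = 1 ≥ 1, so the series converges in ℤ_13 to 1/(1 − a) = 1/(1 − 962) = -1/961. Expand this rational in ℤ_13: compute digits iteratively via d_i = x_i mod 13, x_{i+1} = (x_i − d_i)/13. The first 4 digits are (1, 9, 8, 6).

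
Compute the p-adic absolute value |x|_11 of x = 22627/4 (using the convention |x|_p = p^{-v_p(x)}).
|22627/4|_11 = 1/1331

Step 1 — compute v_11(x) by factoring powers of 11 out of the numerator and denominator: v_11(22627/4) = 3. Step 2 — apply |x|_p = p^{-v_p(x)} = 11^{-3} = 1/1331.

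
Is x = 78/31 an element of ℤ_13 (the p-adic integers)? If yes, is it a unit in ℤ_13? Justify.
x ∈ ℤ_13 but not a unit; v_13(x) = 1 > 0

ℤ_13 = {x ∈ ℚ_13 : v_13(x) ≥ 0} and ℤ_13^× = {x ∈ ℤ_13 : v_13(x) = 0}. Here v_13(78/31) = v_13(num) − v_13(den) = 1; compare against these criteria.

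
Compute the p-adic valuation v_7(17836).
v_7(17836) = 3

v_7(n) is the largest exponent k such that 7^k divides n. Factor out: 17836 = 7^3 · 52. (Sign doesn't affect v_p.) So v_7(17836) = 3.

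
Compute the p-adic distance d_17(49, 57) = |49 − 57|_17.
d_17(49, 57) = 1

Step 1 — x − y = 49 − 57 = -8. Step 2 — v_17(-8) = 0 (factor: -8 = −(17^0 · 8); the sign does not affect v_p). Step 3 — |x − y|_17 = 17^{0} = 1.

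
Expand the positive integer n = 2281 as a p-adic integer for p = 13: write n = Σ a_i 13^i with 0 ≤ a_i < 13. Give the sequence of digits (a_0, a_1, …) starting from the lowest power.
(a_0, a_1, …) = (6, 6, 0, 1)

Repeated division by 13 gives the digits low-to-high: 2281 = 6 + 6·13^1 + 1·13^3. Digit sequence: (6, 6, 0, 1).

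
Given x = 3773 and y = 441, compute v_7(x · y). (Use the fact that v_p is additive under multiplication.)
v_7(1663893) = 5

v_p(x) = 3 (factor: 3773 = 7^3 · 11); v_p(y) = 2 (factor: 441 = 7^2 · 9). Additivity: v_p(xy) = v_p(x) + v_p(y) = 3 + 2 = 5. (Direct check: xy = 1663893 = 7^5 · (99).)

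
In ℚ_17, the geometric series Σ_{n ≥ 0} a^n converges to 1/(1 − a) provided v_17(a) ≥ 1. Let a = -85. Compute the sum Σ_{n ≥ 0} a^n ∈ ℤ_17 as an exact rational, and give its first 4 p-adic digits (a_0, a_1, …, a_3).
Σ a^n = 1/(1 − a) = 1/86;  first 4 digits = (1, 12, 7, 12)

v_17(a) = 1 ≥ 1, so the series converges in ℤ_17 to 1/(1 − a) = 1/(1 − (-85)) = 1/86. Expand this rational in ℤ_17: compute digits iteratively via d_i = x_i mod 17, x_{i+1} = (x_i − d_i)/17. The first 4 digits are (1, 12, 7, 12).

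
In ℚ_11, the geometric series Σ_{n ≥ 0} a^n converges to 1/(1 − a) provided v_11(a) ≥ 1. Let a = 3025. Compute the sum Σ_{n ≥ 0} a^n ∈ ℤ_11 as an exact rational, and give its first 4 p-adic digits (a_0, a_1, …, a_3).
Σ a^n = 1/(1 − a) = -1/3024;  first 4 digits = (1, 0, 3, 2)

v_11(a) = 2 ≥ 1, so the series converges in ℤ_11 to 1/(1 − a) = 1/(1 − 3025) = -1/3024. Expand this rational in ℤ_11: compute digits iteratively via d_i = x_i mod 11, x_{i+1} = (x_i − d_i)/11. The first 4 digits are (1, 0, 3, 2).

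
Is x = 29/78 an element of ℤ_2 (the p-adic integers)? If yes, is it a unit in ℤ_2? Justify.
x ∉ ℤ_2 (v_2(x) = -1 < 0)

ℤ_2 = {x ∈ ℚ_2 : v_2(x) ≥ 0} and ℤ_2^× = {x ∈ ℤ_2 : v_2(x) = 0}. Here v_2(29/78) = v_2(num) − v_2(den) = -1; compare against these criteria.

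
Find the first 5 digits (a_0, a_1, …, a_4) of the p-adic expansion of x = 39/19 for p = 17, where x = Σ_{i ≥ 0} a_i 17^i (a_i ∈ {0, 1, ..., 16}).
(a_0, …, a_4) = (11, 12, 10, 11, 2)

v_17(39/19) = 0 (numerator and denominator both coprime to 17), so x ∈ ℤ_17^×. Compute digits iteratively via a_i = x_i mod 17, x_{i+1} = (x_i − a_i)/17, with x_0 = x:
  x_0 = 39/19;  a_0 = 11;  x_1 = (x_0 − 11)/17 = -10/19
  x_1 = -10/19;  a_1 = 12;  x_2 = (x_1 − 12)/17 = -14/19
  x_2 = -14/19;  a_2 = 10;  x_3 = (x_2 − 10)/17 = -12/19
  x_3 = -12/19;  a_3 = 11;  x_4 = (x_3 − 11)/17 = -13/19
  x_4 = -13/19;  a_4 = 2;  x_5 = (x_4 − 2)/17 = -3/19
Digits: (11, 12, 10, 11, 2).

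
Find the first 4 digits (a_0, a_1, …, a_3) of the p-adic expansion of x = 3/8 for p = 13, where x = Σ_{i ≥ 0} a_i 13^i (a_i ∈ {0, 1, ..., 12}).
(a_0, …, a_3) = (2, 8, 1, 8)

v_13(3/8) = 0 (numerator and denominator both coprime to 13), so x ∈ ℤ_13^×. Compute digits iteratively via a_i = x_i mod 13, x_{i+1} = (x_i − a_i)/13, with x_0 = x:
  x_0 = 3/8;  a_0 = 2;  x_1 = (x_0 − 2)/13 = -1/8
  x_1 = -1/8;  a_1 = 8;  x_2 = (x_1 − 8)/13 = -5/8
  x_2 = -5/8;  a_2 = 1;  x_3 = (x_2 − 1)/13 = -1/8
  x_3 = -1/8;  a_3 = 8;  x_4 = (x_3 − 8)/13 = -5/8
Digits: (2, 8, 1, 8).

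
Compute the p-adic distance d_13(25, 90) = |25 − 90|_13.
d_13(25, 90) = 1/13

Step 1 — x − y = 25 − 90 = -65. Step 2 — v_13(-65) = 1 (factor: -65 = −(13^1 · 5); the sign does not affect v_p). Step 3 — |x − y|_13 = 13^{-1} = 1/13.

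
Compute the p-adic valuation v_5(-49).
v_5(-49) = 0

v_5(n) is the largest exponent k such that 5^k divides n. Factor out: -49 = -5^0 · 49. (Sign doesn't affect v_p.) So v_5(-49) = 0.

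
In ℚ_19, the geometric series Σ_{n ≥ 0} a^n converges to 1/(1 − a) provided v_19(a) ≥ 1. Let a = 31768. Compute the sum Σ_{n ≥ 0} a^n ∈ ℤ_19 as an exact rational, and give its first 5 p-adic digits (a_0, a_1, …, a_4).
Σ a^n = 1/(1 − a) = -1/31767;  first 5 digits = (1, 0, 12, 4, 11)

v_19(a) = 2 ≥ 1, so the series converges in ℤ_19 to 1/(1 − a) = 1/(1 − 31768) = -1/31767. Expand this rational in ℤ_19: compute digits iteratively via d_i = x_i mod 19, x_{i+1} = (x_i − d_i)/19. The first 5 digits are (1, 0, 12, 4, 11).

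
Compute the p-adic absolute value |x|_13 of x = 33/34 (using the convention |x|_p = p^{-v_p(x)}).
|33/34|_13 = 1

Step 1 — compute v_13(x) by factoring powers of 13 out of the numerator and denominator: v_13(33/34) = 0. Step 2 — apply |x|_p = p^{-v_p(x)} = 13^{0} = 1.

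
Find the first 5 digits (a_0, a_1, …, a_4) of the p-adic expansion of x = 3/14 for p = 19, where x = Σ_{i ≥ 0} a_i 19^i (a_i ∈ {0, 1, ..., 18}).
(a_0, …, a_4) = (7, 1, 4, 12, 17)

v_19(3/14) = 0 (numerator and denominator both coprime to 19), so x ∈ ℤ_19^×. Compute digits iteratively via a_i = x_i mod 19, x_{i+1} = (x_i − a_i)/19, with x_0 = x:
  x_0 = 3/14;  a_0 = 7;  x_1 = (x_0 − 7)/19 = -5/14
  x_1 = -5/14;  a_1 = 1;  x_2 = (x_1 − 1)/19 = -1/14
  x_2 = -1/14;  a_2 = 4;  x_3 = (x_2 − 4)/19 = -3/14
  x_3 = -3/14;  a_3 = 12;  x_4 = (x_3 − 12)/19 = -9/14
  x_4 = -9/14;  a_4 = 17;  x_5 = (x_4 − 17)/19 = -13/14
Digits: (7, 1, 4, 12, 17).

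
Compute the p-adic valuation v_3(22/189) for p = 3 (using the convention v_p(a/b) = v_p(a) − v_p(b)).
v_3(22/189) = -3

Factor powers of 3 from the numerator and denominator of the reduced fraction: 22 = 3^0 · 22 and 189 = 3^3 · 7. Apply v_p(a/b) = v_p(a) − v_p(b): v_3(22/189) = 0 − 3 = -3.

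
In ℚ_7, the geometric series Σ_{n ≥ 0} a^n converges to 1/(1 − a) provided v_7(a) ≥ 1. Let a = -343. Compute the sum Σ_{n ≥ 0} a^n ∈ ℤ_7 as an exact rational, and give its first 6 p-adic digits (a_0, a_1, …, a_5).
Σ a^n = 1/(1 − a) = 1/344;  first 6 digits = (1, 0, 0, 6, 6, 6)

v_7(a) = 3 ≥ 1, so the series converges in ℤ_7 to 1/(1 − a) = 1/(1 − (-343)) = 1/344. Expand this rational in ℤ_7: compute digits iteratively via d_i = x_i mod 7, x_{i+1} = (x_i − d_i)/7. The first 6 digits are (1, 0, 0, 6, 6, 6).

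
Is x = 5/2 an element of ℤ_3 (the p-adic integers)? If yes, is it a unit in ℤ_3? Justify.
x ∈ ℤ_3^× (unit); v_3(x) = 0

ℤ_3 = {x ∈ ℚ_3 : v_3(x) ≥ 0} and ℤ_3^× = {x ∈ ℤ_3 : v_3(x) = 0}. Here v_3(5/2) = v_3(num) − v_3(den) = 0; compare against these criteria.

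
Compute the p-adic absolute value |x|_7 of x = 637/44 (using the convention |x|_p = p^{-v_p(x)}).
|637/44|_7 = 1/49

Step 1 — compute v_7(x) by factoring powers of 7 out of the numerator and denominator: v_7(637/44) = 2. Step 2 — apply |x|_p = p^{-v_p(x)} = 7^{-2} = 1/49.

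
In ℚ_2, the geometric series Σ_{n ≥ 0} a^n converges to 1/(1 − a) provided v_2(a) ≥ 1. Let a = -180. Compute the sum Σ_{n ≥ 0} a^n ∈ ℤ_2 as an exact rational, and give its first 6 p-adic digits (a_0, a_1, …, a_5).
Σ a^n = 1/(1 − a) = 1/181;  first 6 digits = (1, 0, 1, 1, 1, 0)

v_2(a) = 2 ≥ 1, so the series converges in ℤ_2 to 1/(1 − a) = 1/(1 − (-180)) = 1/181. Expand this rational in ℤ_2: compute digits iteratively via d_i = x_i mod 2, x_{i+1} = (x_i − d_i)/2. The first 6 digits are (1, 0, 1, 1, 1, 0).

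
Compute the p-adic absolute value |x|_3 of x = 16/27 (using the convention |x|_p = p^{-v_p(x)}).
|16/27|_3 = 27

Step 1 — compute v_3(x) by factoring powers of 3 out of the numerator and denominator: v_3(16/27) = -3. Step 2 — apply |x|_p = p^{-v_p(x)} = 3^{3} = 27.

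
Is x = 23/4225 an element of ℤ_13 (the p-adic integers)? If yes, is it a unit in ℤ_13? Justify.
x ∉ ℤ_13 (v_13(x) = -2 < 0)

ℤ_13 = {x ∈ ℚ_13 : v_13(x) ≥ 0} and ℤ_13^× = {x ∈ ℤ_13 : v_13(x) = 0}. Here v_13(23/4225) = v_13(num) − v_13(den) = -2; compare against these criteria.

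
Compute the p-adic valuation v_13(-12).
v_13(-12) = 0

v_13(n) is the largest exponent k such that 13^k divides n. Factor out: -12 = -13^0 · 12. (Sign doesn't affect v_p.) So v_13(-12) = 0.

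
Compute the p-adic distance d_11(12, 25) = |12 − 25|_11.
d_11(12, 25) = 1

Step 1 — x − y = 12 − 25 = -13. Step 2 — v_11(-13) = 0 (factor: -13 = −(11^0 · 13); the sign does not affect v_p). Step 3 — |x − y|_11 = 11^{0} = 1.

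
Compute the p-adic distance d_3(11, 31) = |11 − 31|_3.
d_3(11, 31) = 1

Step 1 — x − y = 11 − 31 = -20. Step 2 — v_3(-20) = 0 (factor: -20 = −(3^0 · 20); the sign does not affect v_p). Step 3 — |x − y|_3 = 3^{0} = 1.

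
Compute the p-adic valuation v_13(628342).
v_13(628342) = 4

v_13(n) is the largest exponent k such that 13^k divides n. Factor out: 628342 = 13^4 · 22. (Sign doesn't affect v_p.) So v_13(628342) = 4.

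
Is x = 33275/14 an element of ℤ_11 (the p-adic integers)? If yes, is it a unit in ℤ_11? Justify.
x ∈ ℤ_11 but not a unit; v_11(x) = 3 > 0

ℤ_11 = {x ∈ ℚ_11 : v_11(x) ≥ 0} and ℤ_11^× = {x ∈ ℤ_11 : v_11(x) = 0}. Here v_11(33275/14) = v_11(num) − v_11(den) = 3; compare against these criteria.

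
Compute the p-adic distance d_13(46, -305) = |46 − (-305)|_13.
d_13(46, -305) = 1/13

Step 1 — x − y = 46 − (-305) = 351. Step 2 — v_13(351) = 1 (factor: 351 = (13^1 · 27); the sign does not affect v_p). Step 3 — |x − y|_13 = 13^{-1} = 1/13.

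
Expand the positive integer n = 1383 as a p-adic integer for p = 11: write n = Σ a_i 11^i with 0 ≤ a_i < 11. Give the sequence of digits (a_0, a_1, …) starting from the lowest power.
(a_0, a_1, …) = (8, 4, 0, 1)

Repeated division by 11 gives the digits low-to-high: 1383 = 8 + 4·11^1 + 1·11^3. Digit sequence: (8, 4, 0, 1).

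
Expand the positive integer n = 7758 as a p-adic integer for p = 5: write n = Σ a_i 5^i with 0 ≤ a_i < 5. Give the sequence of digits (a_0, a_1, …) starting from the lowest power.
(a_0, a_1, …) = (3, 1, 0, 2, 2, 2)

Repeated division by 5 gives the digits low-to-high: 7758 = 3 + 1·5^1 + 2·5^3 + 2·5^4 + 2·5^5. Digit sequence: (3, 1, 0, 2, 2, 2).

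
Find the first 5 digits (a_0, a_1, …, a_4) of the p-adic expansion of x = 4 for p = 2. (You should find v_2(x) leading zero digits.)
(a_0, …, a_4) = (0, 0, 1, 0, 0)

v_2(4) = 2, so a_0 = ... = a_1 = 0. Factor out: x = 2^2 · u with u = 1 a unit in ℤ_2. Expand u iteratively via a_{v+i} = u_i mod 2, u_{i+1} = (u_i − a_{v+i})/2:
  u_0 = 1;  a_2 = 1;  u_1 = (u_0 − 1)/2 = 0
  u_1 = 0;  a_3 = 0;  u_2 = (u_1 − 0)/2 = 0
  u_2 = 0;  a_4 = 0;  u_3 = (u_2 − 0)/2 = 0
Digits: (0, 0, 1, 0, 0).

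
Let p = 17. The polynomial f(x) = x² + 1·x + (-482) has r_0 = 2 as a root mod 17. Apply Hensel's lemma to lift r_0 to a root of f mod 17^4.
r_3 = 75006 (mod 83521)

Hensel: r_{i+1} = r_i − f(r_i)·(f′(r_i))^{-1} mod 17^{i+2}, f′(x) = 2x + 1. Iterate:
  r_0 = 2 (mod 17)
  r_1 = 155 (mod 289)
  r_2 = 1311 (mod 4913)
  r_3 = 75006 (mod 83521)
Final: r = 75006 satisfies f(r) ≡ 0 mod 17^4.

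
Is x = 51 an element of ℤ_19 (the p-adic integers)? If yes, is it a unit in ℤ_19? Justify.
x ∈ ℤ_19^× (unit); v_19(x) = 0

ℤ_19 = {x ∈ ℚ_19 : v_19(x) ≥ 0} and ℤ_19^× = {x ∈ ℤ_19 : v_19(x) = 0}. Here v_19(51) = v_19(num) − v_19(den) = 0; compare against these criteria.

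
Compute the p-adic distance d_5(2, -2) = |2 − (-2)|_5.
d_5(2, -2) = 1

Step 1 — x − y = 2 − (-2) = 4. Step 2 — v_5(4) = 0 (factor: 4 = (5^0 · 4); the sign does not affect v_p). Step 3 — |x − y|_5 = 5^{0} = 1.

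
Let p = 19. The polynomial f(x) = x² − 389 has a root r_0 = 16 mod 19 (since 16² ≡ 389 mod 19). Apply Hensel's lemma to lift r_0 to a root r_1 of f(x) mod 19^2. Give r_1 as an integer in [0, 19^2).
r_1 = 54 (mod 361)

Hensel's recurrence: r_{i+1} = r_i − f(r_i)·(f′(r_i))^{-1} mod 19^{i+2}, with f′(x) = 2x. Iterate:
  r_0 = 16 (mod 19)
  r_1 = 54 (mod 361)
Final: r_1 = 54, and one checks f(r_1) ≡ 0 mod 19^2.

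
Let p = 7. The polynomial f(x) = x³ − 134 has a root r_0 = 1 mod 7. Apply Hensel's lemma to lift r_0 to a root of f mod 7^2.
r_1 = 29 (mod 49)

Hensel: r_{i+1} = r_i − f(r_i)/f′(r_i) mod 7^{i+2}, where f′(x) = 3x². Iterate:
  r_0 = 1 (mod 7)
  r_1 = 29 (mod 49)
Final: r = 29 with f(r) ≡ 0 mod 7^2.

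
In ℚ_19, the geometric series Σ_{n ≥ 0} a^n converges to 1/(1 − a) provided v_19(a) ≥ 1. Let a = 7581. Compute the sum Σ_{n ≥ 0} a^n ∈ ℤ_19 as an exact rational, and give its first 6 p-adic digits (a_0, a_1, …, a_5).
Σ a^n = 1/(1 − a) = -1/7580;  first 6 digits = (1, 0, 2, 1, 4, 4)

v_19(a) = 2 ≥ 1, so the series converges in ℤ_19 to 1/(1 − a) = 1/(1 − 7581) = -1/7580. Expand this rational in ℤ_19: compute digits iteratively via d_i = x_i mod 19, x_{i+1} = (x_i − d_i)/19. The first 6 digits are (1, 0, 2, 1, 4, 4).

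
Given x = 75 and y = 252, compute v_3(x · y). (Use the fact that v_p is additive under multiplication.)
v_3(18900) = 3

v_p(x) = 1 (factor: 75 = 3^1 · 25); v_p(y) = 2 (factor: 252 = 3^2 · 28). Additivity: v_p(xy) = v_p(x) + v_p(y) = 1 + 2 = 3. (Direct check: xy = 18900 = 3^3 · (700).)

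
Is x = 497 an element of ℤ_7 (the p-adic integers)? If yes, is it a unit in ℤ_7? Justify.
x ∈ ℤ_7 but not a unit; v_7(x) = 1 > 0

ℤ_7 = {x ∈ ℚ_7 : v_7(x) ≥ 0} and ℤ_7^× = {x ∈ ℤ_7 : v_7(x) = 0}. Here v_7(497) = v_7(num) − v_7(den) = 1; compare against these criteria.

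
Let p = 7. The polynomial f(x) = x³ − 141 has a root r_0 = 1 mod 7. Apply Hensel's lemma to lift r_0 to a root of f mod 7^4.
r_3 = 309 (mod 2401)

Hensel: r_{i+1} = r_i − f(r_i)/f′(r_i) mod 7^{i+2}, where f′(x) = 3x². Iterate:
  r_0 = 1 (mod 7)
  r_1 = 15 (mod 49)
  r_2 = 309 (mod 343)
  r_3 = 309 (mod 2401)
Final: r = 309 with f(r) ≡ 0 mod 7^4.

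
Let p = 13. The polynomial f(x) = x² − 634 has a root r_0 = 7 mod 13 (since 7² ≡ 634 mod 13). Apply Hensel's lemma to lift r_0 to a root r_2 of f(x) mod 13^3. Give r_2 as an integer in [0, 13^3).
r_2 = 85 (mod 2197)

Hensel's recurrence: r_{i+1} = r_i − f(r_i)·(f′(r_i))^{-1} mod 13^{i+2}, with f′(x) = 2x. Iterate:
  r_0 = 7 (mod 13)
  r_1 = 85 (mod 169)
  r_2 = 85 (mod 2197)
Final: r_2 = 85, and one checks f(r_2) ≡ 0 mod 13^3.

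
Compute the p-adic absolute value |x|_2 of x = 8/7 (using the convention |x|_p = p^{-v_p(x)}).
|8/7|_2 = 1/8

Step 1 — compute v_2(x) by factoring powers of 2 out of the numerator and denominator: v_2(8/7) = 3. Step 2 — apply |x|_p = p^{-v_p(x)} = 2^{-3} = 1/8.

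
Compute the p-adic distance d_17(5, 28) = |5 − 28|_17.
d_17(5, 28) = 1

Step 1 — x − y = 5 − 28 = -23. Step 2 — v_17(-23) = 0 (factor: -23 = −(17^0 · 23); the sign does not affect v_p). Step 3 — |x − y|_17 = 17^{0} = 1.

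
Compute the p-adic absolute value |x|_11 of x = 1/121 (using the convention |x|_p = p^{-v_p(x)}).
|1/121|_11 = 121

Step 1 — compute v_11(x) by factoring powers of 11 out of the numerator and denominator: v_11(1/121) = -2. Step 2 — apply |x|_p = p^{-v_p(x)} = 11^{2} = 121.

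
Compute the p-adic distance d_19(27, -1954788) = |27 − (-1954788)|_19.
d_19(27, -1954788) = 1/130321

Step 1 — x − y = 27 − (-1954788) = 1954815. Step 2 — v_19(1954815) = 4 (factor: 1954815 = (19^4 · 15); the sign does not affect v_p). Step 3 — |x − y|_19 = 19^{-4} = 1/130321.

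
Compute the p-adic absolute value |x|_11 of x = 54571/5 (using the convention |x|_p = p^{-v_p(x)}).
|54571/5|_11 = 1/1331

Step 1 — compute v_11(x) by factoring powers of 11 out of the numerator and denominator: v_11(54571/5) = 3. Step 2 — apply |x|_p = p^{-v_p(x)} = 11^{-3} = 1/1331.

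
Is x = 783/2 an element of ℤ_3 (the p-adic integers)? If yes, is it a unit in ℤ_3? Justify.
x ∈ ℤ_3 but not a unit; v_3(x) = 3 > 0

ℤ_3 = {x ∈ ℚ_3 : v_3(x) ≥ 0} and ℤ_3^× = {x ∈ ℤ_3 : v_3(x) = 0}. Here v_3(783/2) = v_3(num) − v_3(den) = 3; compare against these criteria.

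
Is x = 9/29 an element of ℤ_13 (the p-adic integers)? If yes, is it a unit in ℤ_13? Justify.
x ∈ ℤ_13^× (unit); v_13(x) = 0

ℤ_13 = {x ∈ ℚ_13 : v_13(x) ≥ 0} and ℤ_13^× = {x ∈ ℤ_13 : v_13(x) = 0}. Here v_13(9/29) = v_13(num) − v_13(den) = 0; compare against these criteria.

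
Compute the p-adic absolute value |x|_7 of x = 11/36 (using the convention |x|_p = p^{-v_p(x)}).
|11/36|_7 = 1

Step 1 — compute v_7(x) by factoring powers of 7 out of the numerator and denominator: v_7(11/36) = 0. Step 2 — apply |x|_p = p^{-v_p(x)} = 7^{0} = 1.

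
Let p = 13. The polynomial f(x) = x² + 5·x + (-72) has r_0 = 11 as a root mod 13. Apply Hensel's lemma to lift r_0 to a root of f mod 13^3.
r_2 = 583 (mod 2197)

Hensel: r_{i+1} = r_i − f(r_i)·(f′(r_i))^{-1} mod 13^{i+2}, f′(x) = 2x + 5. Iterate:
  r_0 = 11 (mod 13)
  r_1 = 76 (mod 169)
  r_2 = 583 (mod 2197)
Final: r = 583 satisfies f(r) ≡ 0 mod 13^3.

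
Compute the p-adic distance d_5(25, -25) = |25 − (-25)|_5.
d_5(25, -25) = 1/25

Step 1 — x − y = 25 − (-25) = 50. Step 2 — v_5(50) = 2 (factor: 50 = (5^2 · 2); the sign does not affect v_p). Step 3 — |x − y|_5 = 5^{-2} = 1/25.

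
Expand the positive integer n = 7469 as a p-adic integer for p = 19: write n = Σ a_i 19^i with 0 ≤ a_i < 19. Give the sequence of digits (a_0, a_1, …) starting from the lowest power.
(a_0, a_1, …) = (2, 13, 1, 1)

Repeated division by 19 gives the digits low-to-high: 7469 = 2 + 13·19^1 + 1·19^2 + 1·19^3. Digit sequence: (2, 13, 1, 1).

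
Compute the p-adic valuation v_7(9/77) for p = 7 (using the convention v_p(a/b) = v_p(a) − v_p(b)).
v_7(9/77) = -1

Factor powers of 7 from the numerator and denominator of the reduced fraction: 9 = 7^0 · 9 and 77 = 7^1 · 11. Apply v_p(a/b) = v_p(a) − v_p(b): v_7(9/77) = 0 − 1 = -1.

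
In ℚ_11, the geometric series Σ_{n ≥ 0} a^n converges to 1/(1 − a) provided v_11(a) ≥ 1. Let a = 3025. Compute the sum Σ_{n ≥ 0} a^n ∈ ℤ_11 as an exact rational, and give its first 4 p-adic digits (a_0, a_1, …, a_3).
Σ a^n = 1/(1 − a) = -1/3024;  first 4 digits = (1, 0, 3, 2)

v_11(a) = 2 ≥ 1, so the series converges in ℤ_11 to 1/(1 − a) = 1/(1 − 3025) = -1/3024. Expand this rational in ℤ_11: compute digits iteratively via d_i = x_i mod 11, x_{i+1} = (x_i − d_i)/11. The first 4 digits are (1, 0, 3, 2).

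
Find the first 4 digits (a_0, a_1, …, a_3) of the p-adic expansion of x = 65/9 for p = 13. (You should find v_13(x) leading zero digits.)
(a_0, …, a_3) = (0, 2, 10, 5)

v_13(65/9) = 1, so a_0 = ... = a_0 = 0. Factor out: x = 13^1 · u with u = 5/9 a unit in ℤ_13. Expand u iteratively via a_{v+i} = u_i mod 13, u_{i+1} = (u_i − a_{v+i})/13:
  u_0 = 5/9;  a_1 = 2;  u_1 = (u_0 − 2)/13 = -1/9
  u_1 = -1/9;  a_2 = 10;  u_2 = (u_1 − 10)/13 = -7/9
  u_2 = -7/9;  a_3 = 5;  u_3 = (u_2 − 5)/13 = -4/9
Digits: (0, 2, 10, 5).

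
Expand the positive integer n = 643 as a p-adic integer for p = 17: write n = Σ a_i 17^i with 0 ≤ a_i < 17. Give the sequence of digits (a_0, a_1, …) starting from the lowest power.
(a_0, a_1, …) = (14, 3, 2)

Repeated division by 17 gives the digits low-to-high: 643 = 14 + 3·17^1 + 2·17^2. Digit sequence: (14, 3, 2).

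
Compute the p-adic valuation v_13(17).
v_13(17) = 0

v_13(n) is the largest exponent k such that 13^k divides n. Factor out: 17 = 13^0 · 17. (Sign doesn't affect v_p.) So v_13(17) = 0.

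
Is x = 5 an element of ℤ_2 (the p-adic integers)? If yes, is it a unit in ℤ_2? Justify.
x ∈ ℤ_2^× (unit); v_2(x) = 0

ℤ_2 = {x ∈ ℚ_2 : v_2(x) ≥ 0} and ℤ_2^× = {x ∈ ℤ_2 : v_2(x) = 0}. Here v_2(5) = v_2(num) − v_2(den) = 0; compare against these criteria.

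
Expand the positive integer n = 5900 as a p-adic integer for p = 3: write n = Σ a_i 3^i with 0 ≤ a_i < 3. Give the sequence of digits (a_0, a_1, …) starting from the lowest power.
(a_0, a_1, …) = (2, 1, 1, 2, 0, 0, 2, 2)

Repeated division by 3 gives the digits low-to-high: 5900 = 2 + 1·3^1 + 1·3^2 + 2·3^3 + 2·3^6 + 2·3^7. Digit sequence: (2, 1, 1, 2, 0, 0, 2, 2).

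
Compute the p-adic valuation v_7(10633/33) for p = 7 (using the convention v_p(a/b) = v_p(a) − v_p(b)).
v_7(10633/33) = 3

Factor powers of 7 from the numerator and denominator of the reduced fraction: 10633 = 7^3 · 31 and 33 = 7^0 · 33. Apply v_p(a/b) = v_p(a) − v_p(b): v_7(10633/33) = 3 − 0 = 3.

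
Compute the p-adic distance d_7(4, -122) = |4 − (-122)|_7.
d_7(4, -122) = 1/7

Step 1 — x − y = 4 − (-122) = 126. Step 2 — v_7(126) = 1 (factor: 126 = (7^1 · 18); the sign does not affect v_p). Step 3 — |x − y|_7 = 7^{-1} = 1/7.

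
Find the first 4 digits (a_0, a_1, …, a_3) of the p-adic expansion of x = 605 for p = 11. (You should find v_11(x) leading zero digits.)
(a_0, …, a_3) = (0, 0, 5, 0)

v_11(605) = 2, so a_0 = ... = a_1 = 0. Factor out: x = 11^2 · u with u = 5 a unit in ℤ_11. Expand u iteratively via a_{v+i} = u_i mod 11, u_{i+1} = (u_i − a_{v+i})/11:
  u_0 = 5;  a_2 = 5;  u_1 = (u_0 − 5)/11 = 0
  u_1 = 0;  a_3 = 0;  u_2 = (u_1 − 0)/11 = 0
Digits: (0, 0, 5, 0).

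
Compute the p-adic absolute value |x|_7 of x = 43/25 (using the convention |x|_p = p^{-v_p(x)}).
|43/25|_7 = 1

Step 1 — compute v_7(x) by factoring powers of 7 out of the numerator and denominator: v_7(43/25) = 0. Step 2 — apply |x|_p = p^{-v_p(x)} = 7^{0} = 1.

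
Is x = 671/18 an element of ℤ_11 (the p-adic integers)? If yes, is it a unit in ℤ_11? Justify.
x ∈ ℤ_11 but not a unit; v_11(x) = 1 > 0

ℤ_11 = {x ∈ ℚ_11 : v_11(x) ≥ 0} and ℤ_11^× = {x ∈ ℤ_11 : v_11(x) = 0}. Here v_11(671/18) = v_11(num) − v_11(den) = 1; compare against these criteria.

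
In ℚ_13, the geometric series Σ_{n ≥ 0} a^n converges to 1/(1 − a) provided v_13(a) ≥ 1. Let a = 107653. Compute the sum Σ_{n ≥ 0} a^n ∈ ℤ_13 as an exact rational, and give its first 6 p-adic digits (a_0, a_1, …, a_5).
Σ a^n = 1/(1 − a) = -1/107652;  first 6 digits = (1, 0, 0, 10, 3, 0)

v_13(a) = 3 ≥ 1, so the series converges in ℤ_13 to 1/(1 − a) = 1/(1 − 107653) = -1/107652. Expand this rational in ℤ_13: compute digits iteratively via d_i = x_i mod 13, x_{i+1} = (x_i − d_i)/13. The first 6 digits are (1, 0, 0, 10, 3, 0).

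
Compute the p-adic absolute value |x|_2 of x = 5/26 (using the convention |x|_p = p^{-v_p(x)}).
|5/26|_2 = 2

Step 1 — compute v_2(x) by factoring powers of 2 out of the numerator and denominator: v_2(5/26) = -1. Step 2 — apply |x|_p = p^{-v_p(x)} = 2^{1} = 2.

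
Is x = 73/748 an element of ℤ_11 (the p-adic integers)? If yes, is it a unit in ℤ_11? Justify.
x ∉ ℤ_11 (v_11(x) = -1 < 0)

ℤ_11 = {x ∈ ℚ_11 : v_11(x) ≥ 0} and ℤ_11^× = {x ∈ ℤ_11 : v_11(x) = 0}. Here v_11(73/748) = v_11(num) − v_11(den) = -1; compare against these criteria.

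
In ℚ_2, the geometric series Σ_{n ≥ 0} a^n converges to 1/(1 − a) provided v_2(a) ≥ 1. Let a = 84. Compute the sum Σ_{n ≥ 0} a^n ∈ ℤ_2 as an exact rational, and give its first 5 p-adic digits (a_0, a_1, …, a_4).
Σ a^n = 1/(1 − a) = -1/83;  first 5 digits = (1, 0, 1, 0, 0)

v_2(a) = 2 ≥ 1, so the series converges in ℤ_2 to 1/(1 − a) = 1/(1 − 84) = -1/83. Expand this rational in ℤ_2: compute digits iteratively via d_i = x_i mod 2, x_{i+1} = (x_i − d_i)/2. The first 5 digits are (1, 0, 1, 0, 0).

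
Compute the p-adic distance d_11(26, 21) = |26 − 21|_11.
d_11(26, 21) = 1

Step 1 — x − y = 26 − 21 = 5. Step 2 — v_11(5) = 0 (factor: 5 = (11^0 · 5); the sign does not affect v_p). Step 3 — |x − y|_11 = 11^{0} = 1.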